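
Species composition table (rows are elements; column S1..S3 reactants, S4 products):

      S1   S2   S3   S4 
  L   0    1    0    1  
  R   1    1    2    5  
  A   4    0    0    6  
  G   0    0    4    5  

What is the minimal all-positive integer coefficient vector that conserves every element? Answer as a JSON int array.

Coefficients: [6, 4, 5, 4]

L: 6·0+4·1+5·0 = 4 | 4·1 = 4
R: 6·1+4·1+5·2 = 20 | 4·5 = 20
A: 6·4+4·0+5·0 = 24 | 4·6 = 24
G: 6·0+4·0+5·4 = 20 | 4·5 = 20
gcd(6,4,5,4) = 1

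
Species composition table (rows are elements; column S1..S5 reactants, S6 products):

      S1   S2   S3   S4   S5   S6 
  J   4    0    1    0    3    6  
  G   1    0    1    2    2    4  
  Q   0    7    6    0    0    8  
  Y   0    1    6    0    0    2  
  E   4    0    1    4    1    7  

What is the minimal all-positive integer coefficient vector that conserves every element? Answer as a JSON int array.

Coefficients: [5, 6, 1, 4, 5, 6]

J: 5·4+6·0+1·1+4·0+5·3 = 36 | 6·6 = 36
G: 5·1+6·0+1·1+4·2+5·2 = 24 | 6·4 = 24
Q: 5·0+6·7+1·6+4·0+5·0 = 48 | 6·8 = 48
Y: 5·0+6·1+1·6+4·0+5·0 = 12 | 6·2 = 12
E: 5·4+6·0+1·1+4·4+5·1 = 42 | 6·7 = 42
gcd(5,6,1,4,5,6) = 1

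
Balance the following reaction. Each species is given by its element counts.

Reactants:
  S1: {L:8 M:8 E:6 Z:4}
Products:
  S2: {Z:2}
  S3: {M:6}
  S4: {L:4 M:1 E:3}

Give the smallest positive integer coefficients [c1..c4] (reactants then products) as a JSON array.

L: 1·8 = 8 | 2·0+1·0+2·4 = 8
M: 1·8 = 8 | 2·0+1·6+2·1 = 8
E: 1·6 = 6 | 2·0+1·0+2·3 = 6
Z: 1·4 = 4 | 2·2+1·0+2·0 = 4
gcd(1,2,1,2) = 1

Coefficients: [1, 2, 1, 2]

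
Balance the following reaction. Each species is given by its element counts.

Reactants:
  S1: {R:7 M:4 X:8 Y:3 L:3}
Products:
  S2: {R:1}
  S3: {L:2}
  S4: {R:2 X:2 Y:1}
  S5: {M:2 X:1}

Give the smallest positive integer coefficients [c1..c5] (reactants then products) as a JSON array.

Coefficients: [2, 2, 3, 6, 4]

R: 2·7 = 14 | 2·1+3·0+6·2+4·0 = 14
M: 2·4 = 8 | 2·0+3·0+6·0+4·2 = 8
X: 2·8 = 16 | 2·0+3·0+6·2+4·1 = 16
Y: 2·3 = 6 | 2·0+3·0+6·1+4·0 = 6
L: 2·3 = 6 | 2·0+3·2+6·0+4·0 = 6
gcd(2,2,3,6,4) = 1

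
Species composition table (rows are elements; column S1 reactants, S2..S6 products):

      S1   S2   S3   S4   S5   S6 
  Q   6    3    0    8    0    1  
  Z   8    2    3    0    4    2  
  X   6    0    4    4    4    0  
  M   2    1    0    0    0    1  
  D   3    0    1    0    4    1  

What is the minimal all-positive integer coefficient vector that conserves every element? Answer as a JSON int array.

Coefficients: [4, 4, 4, 1, 1, 4]

Q: 4·6 = 24 | 4·3+4·0+1·8+1·0+4·1 = 24
Z: 4·8 = 32 | 4·2+4·3+1·0+1·4+4·2 = 32
X: 4·6 = 24 | 4·0+4·4+1·4+1·4+4·0 = 24
M: 4·2 = 8 | 4·1+4·0+1·0+1·0+4·1 = 8
D: 4·3 = 12 | 4·0+4·1+1·0+1·4+4·1 = 12
gcd(4,4,4,1,1,4) = 1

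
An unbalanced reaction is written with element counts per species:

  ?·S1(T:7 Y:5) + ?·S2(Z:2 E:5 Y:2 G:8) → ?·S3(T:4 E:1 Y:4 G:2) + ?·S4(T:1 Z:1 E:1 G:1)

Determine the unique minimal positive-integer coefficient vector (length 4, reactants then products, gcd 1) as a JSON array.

Coefficients: [2, 1, 3, 2]

T: 2·7+1·0 = 14 | 3·4+2·1 = 14
Z: 2·0+1·2 = 2 | 3·0+2·1 = 2
E: 2·0+1·5 = 5 | 3·1+2·1 = 5
Y: 2·5+1·2 = 12 | 3·4+2·0 = 12
G: 2·0+1·8 = 8 | 3·2+2·1 = 8
gcd(2,1,3,2) = 1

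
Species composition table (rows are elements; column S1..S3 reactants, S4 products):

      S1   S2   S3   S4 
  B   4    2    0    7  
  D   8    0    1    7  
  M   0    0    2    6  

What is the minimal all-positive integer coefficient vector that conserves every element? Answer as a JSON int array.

B: 1·4+5·2+6·0 = 14 | 2·7 = 14
D: 1·8+5·0+6·1 = 14 | 2·7 = 14
M: 1·0+5·0+6·2 = 12 | 2·6 = 12
gcd(1,5,6,2) = 1

Coefficients: [1, 5, 6, 2]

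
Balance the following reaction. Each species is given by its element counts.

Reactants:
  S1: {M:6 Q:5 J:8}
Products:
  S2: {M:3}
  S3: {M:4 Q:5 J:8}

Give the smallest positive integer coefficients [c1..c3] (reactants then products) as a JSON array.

M: 3·6 = 18 | 2·3+3·4 = 18
Q: 3·5 = 15 | 2·0+3·5 = 15
J: 3·8 = 24 | 2·0+3·8 = 24
gcd(3,2,3) = 1

Coefficients: [3, 2, 3]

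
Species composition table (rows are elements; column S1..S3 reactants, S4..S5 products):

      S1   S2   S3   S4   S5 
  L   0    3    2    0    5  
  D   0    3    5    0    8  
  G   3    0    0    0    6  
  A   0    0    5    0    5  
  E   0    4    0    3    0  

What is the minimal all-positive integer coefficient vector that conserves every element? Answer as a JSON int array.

Coefficients: [6, 3, 3, 4, 3]

L: 6·0+3·3+3·2 = 15 | 4·0+3·5 = 15
D: 6·0+3·3+3·5 = 24 | 4·0+3·8 = 24
G: 6·3+3·0+3·0 = 18 | 4·0+3·6 = 18
A: 6·0+3·0+3·5 = 15 | 4·0+3·5 = 15
E: 6·0+3·4+3·0 = 12 | 4·3+3·0 = 12
gcd(6,3,3,4,3) = 1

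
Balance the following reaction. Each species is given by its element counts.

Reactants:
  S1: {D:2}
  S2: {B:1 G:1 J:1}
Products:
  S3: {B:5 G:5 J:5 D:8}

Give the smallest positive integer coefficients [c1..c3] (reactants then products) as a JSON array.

B: 4·0+5·1 = 5 | 1·5 = 5
G: 4·0+5·1 = 5 | 1·5 = 5
J: 4·0+5·1 = 5 | 1·5 = 5
D: 4·2+5·0 = 8 | 1·8 = 8
gcd(4,5,1) = 1

Coefficients: [4, 5, 1]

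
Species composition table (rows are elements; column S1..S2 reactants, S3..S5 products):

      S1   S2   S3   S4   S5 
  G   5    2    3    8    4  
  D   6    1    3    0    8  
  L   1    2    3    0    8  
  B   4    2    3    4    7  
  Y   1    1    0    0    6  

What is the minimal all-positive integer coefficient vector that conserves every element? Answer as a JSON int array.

Coefficients: [1, 5, 1, 1, 1]

G: 1·5+5·2 = 15 | 1·3+1·8+1·4 = 15
D: 1·6+5·1 = 11 | 1·3+1·0+1·8 = 11
L: 1·1+5·2 = 11 | 1·3+1·0+1·8 = 11
B: 1·4+5·2 = 14 | 1·3+1·4+1·7 = 14
Y: 1·1+5·1 = 6 | 1·0+1·0+1·6 = 6
gcd(1,5,1,1,1) = 1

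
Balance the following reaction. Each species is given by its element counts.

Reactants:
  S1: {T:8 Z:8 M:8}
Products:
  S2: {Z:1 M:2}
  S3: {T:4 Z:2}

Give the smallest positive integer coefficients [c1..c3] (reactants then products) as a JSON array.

Coefficients: [1, 4, 2]

T: 1·8 = 8 | 4·0+2·4 = 8
Z: 1·8 = 8 | 4·1+2·2 = 8
M: 1·8 = 8 | 4·2+2·0 = 8
gcd(1,4,2) = 1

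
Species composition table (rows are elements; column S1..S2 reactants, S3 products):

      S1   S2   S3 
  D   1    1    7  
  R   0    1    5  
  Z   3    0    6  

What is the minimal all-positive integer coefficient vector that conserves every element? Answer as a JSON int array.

Coefficients: [2, 5, 1]

D: 2·1+5·1 = 7 | 1·7 = 7
R: 2·0+5·1 = 5 | 1·5 = 5
Z: 2·3+5·0 = 6 | 1·6 = 6
gcd(2,5,1) = 1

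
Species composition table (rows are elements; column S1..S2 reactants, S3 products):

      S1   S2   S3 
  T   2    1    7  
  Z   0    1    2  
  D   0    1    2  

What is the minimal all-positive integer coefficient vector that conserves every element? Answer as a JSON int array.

T: 5·2+4·1 = 14 | 2·7 = 14
Z: 5·0+4·1 = 4 | 2·2 = 4
D: 5·0+4·1 = 4 | 2·2 = 4
gcd(5,4,2) = 1

Coefficients: [5, 4, 2]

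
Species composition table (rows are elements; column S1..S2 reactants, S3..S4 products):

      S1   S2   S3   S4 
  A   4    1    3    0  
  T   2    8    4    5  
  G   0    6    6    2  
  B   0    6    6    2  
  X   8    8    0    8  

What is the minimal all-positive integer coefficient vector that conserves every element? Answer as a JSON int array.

Coefficients: [1, 5, 3, 6]

A: 1·4+5·1 = 9 | 3·3+6·0 = 9
T: 1·2+5·8 = 42 | 3·4+6·5 = 42
G: 1·0+5·6 = 30 | 3·6+6·2 = 30
B: 1·0+5·6 = 30 | 3·6+6·2 = 30
X: 1·8+5·8 = 48 | 3·0+6·8 = 48
gcd(1,5,3,6) = 1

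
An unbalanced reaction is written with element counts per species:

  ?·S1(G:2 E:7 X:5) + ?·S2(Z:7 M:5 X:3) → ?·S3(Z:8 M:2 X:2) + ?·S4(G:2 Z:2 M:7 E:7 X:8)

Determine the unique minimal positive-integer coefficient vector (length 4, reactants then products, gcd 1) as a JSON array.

Coefficients: [2, 4, 3, 2]

G: 2·2+4·0 = 4 | 3·0+2·2 = 4
Z: 2·0+4·7 = 28 | 3·8+2·2 = 28
M: 2·0+4·5 = 20 | 3·2+2·7 = 20
E: 2·7+4·0 = 14 | 3·0+2·7 = 14
X: 2·5+4·3 = 22 | 3·2+2·8 = 22
gcd(2,4,3,2) = 1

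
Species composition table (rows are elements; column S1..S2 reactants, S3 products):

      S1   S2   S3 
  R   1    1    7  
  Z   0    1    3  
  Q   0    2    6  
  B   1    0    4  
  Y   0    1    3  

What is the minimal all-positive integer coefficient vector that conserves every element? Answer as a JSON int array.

Coefficients: [4, 3, 1]

R: 4·1+3·1 = 7 | 1·7 = 7
Z: 4·0+3·1 = 3 | 1·3 = 3
Q: 4·0+3·2 = 6 | 1·6 = 6
B: 4·1+3·0 = 4 | 1·4 = 4
Y: 4·0+3·1 = 3 | 1·3 = 3
gcd(4,3,1) = 1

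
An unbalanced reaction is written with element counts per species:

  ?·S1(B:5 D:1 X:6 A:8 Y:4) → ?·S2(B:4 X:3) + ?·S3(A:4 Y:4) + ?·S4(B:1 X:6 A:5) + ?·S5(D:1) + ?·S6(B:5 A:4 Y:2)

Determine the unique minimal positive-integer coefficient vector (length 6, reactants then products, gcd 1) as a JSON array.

Coefficients: [6, 4, 5, 4, 6, 2]

B: 6·5 = 30 | 4·4+5·0+4·1+6·0+2·5 = 30
D: 6·1 = 6 | 4·0+5·0+4·0+6·1+2·0 = 6
X: 6·6 = 36 | 4·3+5·0+4·6+6·0+2·0 = 36
A: 6·8 = 48 | 4·0+5·4+4·5+6·0+2·4 = 48
Y: 6·4 = 24 | 4·0+5·4+4·0+6·0+2·2 = 24
gcd(6,4,5,4,6,2) = 1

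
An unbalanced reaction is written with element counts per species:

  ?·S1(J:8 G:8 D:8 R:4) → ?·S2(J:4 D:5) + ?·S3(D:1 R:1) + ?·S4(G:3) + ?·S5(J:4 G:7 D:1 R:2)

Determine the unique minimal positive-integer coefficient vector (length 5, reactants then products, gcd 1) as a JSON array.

Coefficients: [3, 3, 6, 1, 3]

J: 3·8 = 24 | 3·4+6·0+1·0+3·4 = 24
G: 3·8 = 24 | 3·0+6·0+1·3+3·7 = 24
D: 3·8 = 24 | 3·5+6·1+1·0+3·1 = 24
R: 3·4 = 12 | 3·0+6·1+1·0+3·2 = 12
gcd(3,3,6,1,3) = 1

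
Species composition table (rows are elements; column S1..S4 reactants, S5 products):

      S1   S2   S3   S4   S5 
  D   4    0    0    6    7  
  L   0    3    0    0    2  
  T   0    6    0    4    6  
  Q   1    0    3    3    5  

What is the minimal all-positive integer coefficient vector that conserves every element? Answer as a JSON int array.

Coefficients: [6, 4, 5, 3, 6]

D: 6·4+4·0+5·0+3·6 = 42 | 6·7 = 42
L: 6·0+4·3+5·0+3·0 = 12 | 6·2 = 12
T: 6·0+4·6+5·0+3·4 = 36 | 6·6 = 36
Q: 6·1+4·0+5·3+3·3 = 30 | 6·5 = 30
gcd(6,4,5,3,6) = 1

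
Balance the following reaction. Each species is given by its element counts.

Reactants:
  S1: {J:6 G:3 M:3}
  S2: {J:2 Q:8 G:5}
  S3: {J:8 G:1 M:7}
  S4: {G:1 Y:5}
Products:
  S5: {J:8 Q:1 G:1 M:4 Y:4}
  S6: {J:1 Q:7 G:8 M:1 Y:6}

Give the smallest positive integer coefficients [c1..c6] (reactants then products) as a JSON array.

Coefficients: [1, 2, 1, 4, 2, 2]

J: 1·6+2·2+1·8+4·0 = 18 | 2·8+2·1 = 18
Q: 1·0+2·8+1·0+4·0 = 16 | 2·1+2·7 = 16
G: 1·3+2·5+1·1+4·1 = 18 | 2·1+2·8 = 18
M: 1·3+2·0+1·7+4·0 = 10 | 2·4+2·1 = 10
Y: 1·0+2·0+1·0+4·5 = 20 | 2·4+2·6 = 20
gcd(1,2,1,4,2,2) = 1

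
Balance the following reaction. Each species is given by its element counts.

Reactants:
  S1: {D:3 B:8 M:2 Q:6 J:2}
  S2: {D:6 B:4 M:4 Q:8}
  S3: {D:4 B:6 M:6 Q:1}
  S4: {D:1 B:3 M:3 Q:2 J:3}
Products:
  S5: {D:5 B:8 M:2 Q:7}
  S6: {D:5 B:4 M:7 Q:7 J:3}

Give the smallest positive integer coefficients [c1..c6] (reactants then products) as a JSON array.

Coefficients: [3, 5, 1, 2, 5, 4]

D: 3·3+5·6+1·4+2·1 = 45 | 5·5+4·5 = 45
B: 3·8+5·4+1·6+2·3 = 56 | 5·8+4·4 = 56
M: 3·2+5·4+1·6+2·3 = 38 | 5·2+4·7 = 38
Q: 3·6+5·8+1·1+2·2 = 63 | 5·7+4·7 = 63
J: 3·2+5·0+1·0+2·3 = 12 | 5·0+4·3 = 12
gcd(3,5,1,2,5,4) = 1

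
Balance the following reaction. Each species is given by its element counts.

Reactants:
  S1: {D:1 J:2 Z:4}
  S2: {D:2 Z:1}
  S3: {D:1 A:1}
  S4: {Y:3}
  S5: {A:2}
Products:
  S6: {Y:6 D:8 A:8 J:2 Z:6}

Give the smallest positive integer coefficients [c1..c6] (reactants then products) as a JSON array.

Y: 2·0+4·0+6·0+4·3+5·0 = 12 | 2·6 = 12
D: 2·1+4·2+6·1+4·0+5·0 = 16 | 2·8 = 16
A: 2·0+4·0+6·1+4·0+5·2 = 16 | 2·8 = 16
J: 2·2+4·0+6·0+4·0+5·0 = 4 | 2·2 = 4
Z: 2·4+4·1+6·0+4·0+5·0 = 12 | 2·6 = 12
gcd(2,4,6,4,5,2) = 1

Coefficients: [2, 4, 6, 4, 5, 2]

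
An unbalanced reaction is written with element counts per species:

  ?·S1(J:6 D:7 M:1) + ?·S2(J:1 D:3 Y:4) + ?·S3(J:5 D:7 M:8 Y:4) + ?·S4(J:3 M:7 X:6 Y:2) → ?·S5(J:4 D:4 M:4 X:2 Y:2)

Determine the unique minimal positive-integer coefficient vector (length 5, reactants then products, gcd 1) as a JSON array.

J: 2·6+1·1+1·5+2·3 = 24 | 6·4 = 24
D: 2·7+1·3+1·7+2·0 = 24 | 6·4 = 24
M: 2·1+1·0+1·8+2·7 = 24 | 6·4 = 24
X: 2·0+1·0+1·0+2·6 = 12 | 6·2 = 12
Y: 2·0+1·4+1·4+2·2 = 12 | 6·2 = 12
gcd(2,1,1,2,6) = 1

Coefficients: [2, 1, 1, 2, 6]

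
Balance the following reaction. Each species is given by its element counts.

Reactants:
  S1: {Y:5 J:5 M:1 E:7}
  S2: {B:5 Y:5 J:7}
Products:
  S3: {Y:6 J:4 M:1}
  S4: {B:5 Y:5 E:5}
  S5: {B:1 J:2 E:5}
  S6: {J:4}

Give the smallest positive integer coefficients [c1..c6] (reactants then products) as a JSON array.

B: 5·0+3·5 = 15 | 5·0+2·5+5·1+4·0 = 15
Y: 5·5+3·5 = 40 | 5·6+2·5+5·0+4·0 = 40
J: 5·5+3·7 = 46 | 5·4+2·0+5·2+4·4 = 46
M: 5·1+3·0 = 5 | 5·1+2·0+5·0+4·0 = 5
E: 5·7+3·0 = 35 | 5·0+2·5+5·5+4·0 = 35
gcd(5,3,5,2,5,4) = 1

Coefficients: [5, 3, 5, 2, 5, 4]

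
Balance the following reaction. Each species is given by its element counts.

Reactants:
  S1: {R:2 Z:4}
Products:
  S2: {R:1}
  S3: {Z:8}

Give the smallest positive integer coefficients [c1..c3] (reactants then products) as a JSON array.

Coefficients: [2, 4, 1]

R: 2·2 = 4 | 4·1+1·0 = 4
Z: 2·4 = 8 | 4·0+1·8 = 8
gcd(2,4,1) = 1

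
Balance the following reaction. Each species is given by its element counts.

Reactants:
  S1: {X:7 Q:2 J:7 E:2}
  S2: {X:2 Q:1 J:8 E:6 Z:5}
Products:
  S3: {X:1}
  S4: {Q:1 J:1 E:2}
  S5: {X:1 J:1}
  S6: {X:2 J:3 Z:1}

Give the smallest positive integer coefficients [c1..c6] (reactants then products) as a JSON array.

Coefficients: [2, 1, 4, 5, 2, 5]

X: 2·7+1·2 = 16 | 4·1+5·0+2·1+5·2 = 16
Q: 2·2+1·1 = 5 | 4·0+5·1+2·0+5·0 = 5
J: 2·7+1·8 = 22 | 4·0+5·1+2·1+5·3 = 22
E: 2·2+1·6 = 10 | 4·0+5·2+2·0+5·0 = 10
Z: 2·0+1·5 = 5 | 4·0+5·0+2·0+5·1 = 5
gcd(2,1,4,5,2,5) = 1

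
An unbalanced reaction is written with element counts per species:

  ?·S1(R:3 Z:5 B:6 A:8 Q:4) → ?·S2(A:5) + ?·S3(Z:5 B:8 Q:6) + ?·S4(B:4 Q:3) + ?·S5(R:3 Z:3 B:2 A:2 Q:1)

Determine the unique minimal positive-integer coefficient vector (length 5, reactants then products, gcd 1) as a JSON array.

Coefficients: [5, 6, 2, 1, 5]

R: 5·3 = 15 | 6·0+2·0+1·0+5·3 = 15
Z: 5·5 = 25 | 6·0+2·5+1·0+5·3 = 25
B: 5·6 = 30 | 6·0+2·8+1·4+5·2 = 30
A: 5·8 = 40 | 6·5+2·0+1·0+5·2 = 40
Q: 5·4 = 20 | 6·0+2·6+1·3+5·1 = 20
gcd(5,6,2,1,5) = 1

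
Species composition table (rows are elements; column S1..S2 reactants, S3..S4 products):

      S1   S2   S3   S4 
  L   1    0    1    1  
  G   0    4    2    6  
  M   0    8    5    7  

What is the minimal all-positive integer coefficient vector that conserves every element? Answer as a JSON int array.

L: 6·1+4·0 = 6 | 5·1+1·1 = 6
G: 6·0+4·4 = 16 | 5·2+1·6 = 16
M: 6·0+4·8 = 32 | 5·5+1·7 = 32
gcd(6,4,5,1) = 1

Coefficients: [6, 4, 5, 1]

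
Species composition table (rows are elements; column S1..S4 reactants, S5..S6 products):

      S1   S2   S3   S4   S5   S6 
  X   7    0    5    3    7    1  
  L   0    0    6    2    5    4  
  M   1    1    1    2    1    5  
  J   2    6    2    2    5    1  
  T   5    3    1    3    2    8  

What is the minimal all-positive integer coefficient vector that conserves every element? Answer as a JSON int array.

X: 1·7+2·0+5·5+4·3 = 44 | 6·7+2·1 = 44
L: 1·0+2·0+5·6+4·2 = 38 | 6·5+2·4 = 38
M: 1·1+2·1+5·1+4·2 = 16 | 6·1+2·5 = 16
J: 1·2+2·6+5·2+4·2 = 32 | 6·5+2·1 = 32
T: 1·5+2·3+5·1+4·3 = 28 | 6·2+2·8 = 28
gcd(1,2,5,4,6,2) = 1

Coefficients: [1, 2, 5, 4, 6, 2]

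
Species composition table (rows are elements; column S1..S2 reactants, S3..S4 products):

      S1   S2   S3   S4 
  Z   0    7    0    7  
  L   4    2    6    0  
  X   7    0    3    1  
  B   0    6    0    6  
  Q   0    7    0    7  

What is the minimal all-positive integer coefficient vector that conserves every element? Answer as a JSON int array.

Z: 2·0+5·7 = 35 | 3·0+5·7 = 35
L: 2·4+5·2 = 18 | 3·6+5·0 = 18
X: 2·7+5·0 = 14 | 3·3+5·1 = 14
B: 2·0+5·6 = 30 | 3·0+5·6 = 30
Q: 2·0+5·7 = 35 | 3·0+5·7 = 35
gcd(2,5,3,5) = 1

Coefficients: [2, 5, 3, 5]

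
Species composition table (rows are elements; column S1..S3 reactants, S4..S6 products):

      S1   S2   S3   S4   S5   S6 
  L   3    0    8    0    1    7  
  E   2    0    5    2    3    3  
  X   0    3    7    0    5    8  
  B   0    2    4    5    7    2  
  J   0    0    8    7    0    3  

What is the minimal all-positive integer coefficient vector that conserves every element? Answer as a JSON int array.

L: 2·3+5·0+2·8 = 22 | 1·0+1·1+3·7 = 22
E: 2·2+5·0+2·5 = 14 | 1·2+1·3+3·3 = 14
X: 2·0+5·3+2·7 = 29 | 1·0+1·5+3·8 = 29
B: 2·0+5·2+2·4 = 18 | 1·5+1·7+3·2 = 18
J: 2·0+5·0+2·8 = 16 | 1·7+1·0+3·3 = 16
gcd(2,5,2,1,1,3) = 1

Coefficients: [2, 5, 2, 1, 1, 3]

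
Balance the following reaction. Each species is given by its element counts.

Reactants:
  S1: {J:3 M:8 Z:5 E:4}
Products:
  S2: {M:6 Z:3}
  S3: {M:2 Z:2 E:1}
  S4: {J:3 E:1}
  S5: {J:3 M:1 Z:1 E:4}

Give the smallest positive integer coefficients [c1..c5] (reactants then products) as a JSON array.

J: 5·3 = 15 | 5·0+3·0+1·3+4·3 = 15
M: 5·8 = 40 | 5·6+3·2+1·0+4·1 = 40
Z: 5·5 = 25 | 5·3+3·2+1·0+4·1 = 25
E: 5·4 = 20 | 5·0+3·1+1·1+4·4 = 20
gcd(5,5,3,1,4) = 1

Coefficients: [5, 5, 3, 1, 4]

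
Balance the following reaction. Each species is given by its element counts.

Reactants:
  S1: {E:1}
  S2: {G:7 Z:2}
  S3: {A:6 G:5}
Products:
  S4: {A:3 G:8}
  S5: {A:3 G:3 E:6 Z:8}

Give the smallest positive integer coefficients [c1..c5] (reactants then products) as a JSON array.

A: 6·0+4·0+3·6 = 18 | 5·3+1·3 = 18
G: 6·0+4·7+3·5 = 43 | 5·8+1·3 = 43
E: 6·1+4·0+3·0 = 6 | 5·0+1·6 = 6
Z: 6·0+4·2+3·0 = 8 | 5·0+1·8 = 8
gcd(6,4,3,5,1) = 1

Coefficients: [6, 4, 3, 5, 1]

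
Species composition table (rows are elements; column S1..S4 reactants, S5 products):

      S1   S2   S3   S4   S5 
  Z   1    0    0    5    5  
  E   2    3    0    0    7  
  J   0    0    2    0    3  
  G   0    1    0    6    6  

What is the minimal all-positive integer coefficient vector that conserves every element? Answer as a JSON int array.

Coefficients: [5, 6, 6, 3, 4]

Z: 5·1+6·0+6·0+3·5 = 20 | 4·5 = 20
E: 5·2+6·3+6·0+3·0 = 28 | 4·7 = 28
J: 5·0+6·0+6·2+3·0 = 12 | 4·3 = 12
G: 5·0+6·1+6·0+3·6 = 24 | 4·6 = 24
gcd(5,6,6,3,4) = 1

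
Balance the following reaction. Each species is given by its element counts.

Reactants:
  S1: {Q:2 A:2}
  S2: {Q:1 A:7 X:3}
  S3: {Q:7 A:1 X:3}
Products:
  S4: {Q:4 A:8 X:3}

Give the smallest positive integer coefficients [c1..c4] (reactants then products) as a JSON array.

Q: 6·2+5·1+1·7 = 24 | 6·4 = 24
A: 6·2+5·7+1·1 = 48 | 6·8 = 48
X: 6·0+5·3+1·3 = 18 | 6·3 = 18
gcd(6,5,1,6) = 1

Coefficients: [6, 5, 1, 6]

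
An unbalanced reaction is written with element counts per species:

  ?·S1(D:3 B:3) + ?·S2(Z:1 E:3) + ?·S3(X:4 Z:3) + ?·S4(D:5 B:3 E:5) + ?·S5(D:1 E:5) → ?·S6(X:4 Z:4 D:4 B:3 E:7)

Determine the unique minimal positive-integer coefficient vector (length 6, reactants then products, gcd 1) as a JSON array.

X: 4·0+5·0+5·4+1·0+3·0 = 20 | 5·4 = 20
Z: 4·0+5·1+5·3+1·0+3·0 = 20 | 5·4 = 20
D: 4·3+5·0+5·0+1·5+3·1 = 20 | 5·4 = 20
B: 4·3+5·0+5·0+1·3+3·0 = 15 | 5·3 = 15
E: 4·0+5·3+5·0+1·5+3·5 = 35 | 5·7 = 35
gcd(4,5,5,1,3,5) = 1

Coefficients: [4, 5, 5, 1, 3, 5]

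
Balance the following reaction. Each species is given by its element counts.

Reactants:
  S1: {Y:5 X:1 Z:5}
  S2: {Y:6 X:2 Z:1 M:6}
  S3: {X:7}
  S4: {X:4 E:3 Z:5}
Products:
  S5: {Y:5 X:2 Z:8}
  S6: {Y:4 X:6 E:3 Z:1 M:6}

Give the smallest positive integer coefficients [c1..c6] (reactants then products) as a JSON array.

Coefficients: [3, 5, 1, 5, 5, 5]

Y: 3·5+5·6+1·0+5·0 = 45 | 5·5+5·4 = 45
X: 3·1+5·2+1·7+5·4 = 40 | 5·2+5·6 = 40
E: 3·0+5·0+1·0+5·3 = 15 | 5·0+5·3 = 15
Z: 3·5+5·1+1·0+5·5 = 45 | 5·8+5·1 = 45
M: 3·0+5·6+1·0+5·0 = 30 | 5·0+5·6 = 30
gcd(3,5,1,5,5,5) = 1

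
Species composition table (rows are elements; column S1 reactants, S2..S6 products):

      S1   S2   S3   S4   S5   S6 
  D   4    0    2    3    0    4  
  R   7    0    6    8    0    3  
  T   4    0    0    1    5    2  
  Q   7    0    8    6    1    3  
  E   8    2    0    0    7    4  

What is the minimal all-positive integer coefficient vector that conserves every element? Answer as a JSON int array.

D: 4·4 = 16 | 5·0+1·2+2·3+2·0+2·4 = 16
R: 4·7 = 28 | 5·0+1·6+2·8+2·0+2·3 = 28
T: 4·4 = 16 | 5·0+1·0+2·1+2·5+2·2 = 16
Q: 4·7 = 28 | 5·0+1·8+2·6+2·1+2·3 = 28
E: 4·8 = 32 | 5·2+1·0+2·0+2·7+2·4 = 32
gcd(4,5,1,2,2,2) = 1

Coefficients: [4, 5, 1, 2, 2, 2]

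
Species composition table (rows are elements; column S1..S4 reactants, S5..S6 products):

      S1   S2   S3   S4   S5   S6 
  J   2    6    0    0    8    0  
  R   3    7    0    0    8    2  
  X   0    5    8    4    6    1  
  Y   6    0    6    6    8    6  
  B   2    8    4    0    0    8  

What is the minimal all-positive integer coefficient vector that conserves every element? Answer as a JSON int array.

J: 6·2+2·6+1·0+1·0 = 24 | 3·8+4·0 = 24
R: 6·3+2·7+1·0+1·0 = 32 | 3·8+4·2 = 32
X: 6·0+2·5+1·8+1·4 = 22 | 3·6+4·1 = 22
Y: 6·6+2·0+1·6+1·6 = 48 | 3·8+4·6 = 48
B: 6·2+2·8+1·4+1·0 = 32 | 3·0+4·8 = 32
gcd(6,2,1,1,3,4) = 1

Coefficients: [6, 2, 1, 1, 3, 4]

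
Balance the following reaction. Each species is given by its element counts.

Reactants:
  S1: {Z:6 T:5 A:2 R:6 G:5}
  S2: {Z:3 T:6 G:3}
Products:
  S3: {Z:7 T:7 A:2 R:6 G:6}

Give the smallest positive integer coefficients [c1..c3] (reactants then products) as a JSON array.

Z: 3·6+1·3 = 21 | 3·7 = 21
T: 3·5+1·6 = 21 | 3·7 = 21
A: 3·2+1·0 = 6 | 3·2 = 6
R: 3·6+1·0 = 18 | 3·6 = 18
G: 3·5+1·3 = 18 | 3·6 = 18
gcd(3,1,3) = 1

Coefficients: [3, 1, 3]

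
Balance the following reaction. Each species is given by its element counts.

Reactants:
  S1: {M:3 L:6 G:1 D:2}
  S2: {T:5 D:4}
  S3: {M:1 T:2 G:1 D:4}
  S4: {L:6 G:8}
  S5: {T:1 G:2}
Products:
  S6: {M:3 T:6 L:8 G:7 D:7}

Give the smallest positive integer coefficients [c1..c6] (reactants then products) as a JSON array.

M: 5·3+5·0+3·1+3·0+5·0 = 18 | 6·3 = 18
T: 5·0+5·5+3·2+3·0+5·1 = 36 | 6·6 = 36
L: 5·6+5·0+3·0+3·6+5·0 = 48 | 6·8 = 48
G: 5·1+5·0+3·1+3·8+5·2 = 42 | 6·7 = 42
D: 5·2+5·4+3·4+3·0+5·0 = 42 | 6·7 = 42
gcd(5,5,3,3,5,6) = 1

Coefficients: [5, 5, 3, 3, 5, 6]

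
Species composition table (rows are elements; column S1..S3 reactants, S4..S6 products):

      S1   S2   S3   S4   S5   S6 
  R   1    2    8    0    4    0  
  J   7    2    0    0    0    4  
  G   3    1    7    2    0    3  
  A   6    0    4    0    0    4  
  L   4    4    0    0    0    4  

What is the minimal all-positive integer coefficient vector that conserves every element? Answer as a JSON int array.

R: 2·1+3·2+2·8 = 24 | 4·0+6·4+5·0 = 24
J: 2·7+3·2+2·0 = 20 | 4·0+6·0+5·4 = 20
G: 2·3+3·1+2·7 = 23 | 4·2+6·0+5·3 = 23
A: 2·6+3·0+2·4 = 20 | 4·0+6·0+5·4 = 20
L: 2·4+3·4+2·0 = 20 | 4·0+6·0+5·4 = 20
gcd(2,3,2,4,6,5) = 1

Coefficients: [2, 3, 2, 4, 6, 5]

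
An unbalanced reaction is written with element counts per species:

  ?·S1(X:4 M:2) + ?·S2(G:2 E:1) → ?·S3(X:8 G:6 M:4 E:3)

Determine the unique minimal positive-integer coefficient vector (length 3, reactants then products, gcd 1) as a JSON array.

Coefficients: [2, 3, 1]

X: 2·4+3·0 = 8 | 1·8 = 8
G: 2·0+3·2 = 6 | 1·6 = 6
M: 2·2+3·0 = 4 | 1·4 = 4
E: 2·0+3·1 = 3 | 1·3 = 3
gcd(2,3,1) = 1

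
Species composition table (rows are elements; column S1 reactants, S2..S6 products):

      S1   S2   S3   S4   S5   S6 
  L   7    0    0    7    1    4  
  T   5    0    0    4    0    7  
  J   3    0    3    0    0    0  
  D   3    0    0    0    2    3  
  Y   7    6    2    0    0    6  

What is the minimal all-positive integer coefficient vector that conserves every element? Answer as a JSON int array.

L: 6·7 = 42 | 3·0+6·0+4·7+6·1+2·4 = 42
T: 6·5 = 30 | 3·0+6·0+4·4+6·0+2·7 = 30
J: 6·3 = 18 | 3·0+6·3+4·0+6·0+2·0 = 18
D: 6·3 = 18 | 3·0+6·0+4·0+6·2+2·3 = 18
Y: 6·7 = 42 | 3·6+6·2+4·0+6·0+2·6 = 42
gcd(6,3,6,4,6,2) = 1

Coefficients: [6, 3, 6, 4, 6, 2]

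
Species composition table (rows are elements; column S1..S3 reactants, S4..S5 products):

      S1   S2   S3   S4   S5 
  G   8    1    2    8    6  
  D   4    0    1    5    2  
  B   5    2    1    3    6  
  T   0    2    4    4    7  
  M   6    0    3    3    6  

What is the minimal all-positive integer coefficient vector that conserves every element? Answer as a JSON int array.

G: 2·8+6·1+5·2 = 32 | 1·8+4·6 = 32
D: 2·4+6·0+5·1 = 13 | 1·5+4·2 = 13
B: 2·5+6·2+5·1 = 27 | 1·3+4·6 = 27
T: 2·0+6·2+5·4 = 32 | 1·4+4·7 = 32
M: 2·6+6·0+5·3 = 27 | 1·3+4·6 = 27
gcd(2,6,5,1,4) = 1

Coefficients: [2, 6, 5, 1, 4]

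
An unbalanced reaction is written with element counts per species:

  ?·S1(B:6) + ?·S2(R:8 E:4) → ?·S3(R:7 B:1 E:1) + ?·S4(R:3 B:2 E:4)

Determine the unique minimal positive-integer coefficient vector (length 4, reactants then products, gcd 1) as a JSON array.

R: 2·0+5·8 = 40 | 4·7+4·3 = 40
B: 2·6+5·0 = 12 | 4·1+4·2 = 12
E: 2·0+5·4 = 20 | 4·1+4·4 = 20
gcd(2,5,4,4) = 1

Coefficients: [2, 5, 4, 4]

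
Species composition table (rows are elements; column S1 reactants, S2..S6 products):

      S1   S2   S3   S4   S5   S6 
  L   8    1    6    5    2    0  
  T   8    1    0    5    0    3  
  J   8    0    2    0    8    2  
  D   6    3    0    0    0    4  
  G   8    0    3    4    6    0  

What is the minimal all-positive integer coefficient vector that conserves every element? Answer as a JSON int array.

Coefficients: [5, 2, 2, 4, 3, 6]

L: 5·8 = 40 | 2·1+2·6+4·5+3·2+6·0 = 40
T: 5·8 = 40 | 2·1+2·0+4·5+3·0+6·3 = 40
J: 5·8 = 40 | 2·0+2·2+4·0+3·8+6·2 = 40
D: 5·6 = 30 | 2·3+2·0+4·0+3·0+6·4 = 30
G: 5·8 = 40 | 2·0+2·3+4·4+3·6+6·0 = 40
gcd(5,2,2,4,3,6) = 1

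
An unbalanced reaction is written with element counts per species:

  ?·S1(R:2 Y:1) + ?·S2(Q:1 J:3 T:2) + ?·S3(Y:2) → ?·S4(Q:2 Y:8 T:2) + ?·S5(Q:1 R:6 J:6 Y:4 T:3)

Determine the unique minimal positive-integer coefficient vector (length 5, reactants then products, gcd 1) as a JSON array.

Q: 6·0+4·1+5·0 = 4 | 1·2+2·1 = 4
R: 6·2+4·0+5·0 = 12 | 1·0+2·6 = 12
J: 6·0+4·3+5·0 = 12 | 1·0+2·6 = 12
Y: 6·1+4·0+5·2 = 16 | 1·8+2·4 = 16
T: 6·0+4·2+5·0 = 8 | 1·2+2·3 = 8
gcd(6,4,5,1,2) = 1

Coefficients: [6, 4, 5, 1, 2]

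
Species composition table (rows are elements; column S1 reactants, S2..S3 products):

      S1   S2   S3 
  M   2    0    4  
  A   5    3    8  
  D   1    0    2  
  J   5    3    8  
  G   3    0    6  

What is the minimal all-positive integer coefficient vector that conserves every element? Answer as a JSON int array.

M: 6·2 = 12 | 2·0+3·4 = 12
A: 6·5 = 30 | 2·3+3·8 = 30
D: 6·1 = 6 | 2·0+3·2 = 6
J: 6·5 = 30 | 2·3+3·8 = 30
G: 6·3 = 18 | 2·0+3·6 = 18
gcd(6,2,3) = 1

Coefficients: [6, 2, 3]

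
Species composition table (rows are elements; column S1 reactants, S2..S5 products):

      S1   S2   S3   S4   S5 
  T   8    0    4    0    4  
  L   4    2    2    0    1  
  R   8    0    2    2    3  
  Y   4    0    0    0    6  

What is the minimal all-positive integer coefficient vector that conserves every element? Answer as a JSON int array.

Coefficients: [3, 1, 4, 5, 2]

T: 3·8 = 24 | 1·0+4·4+5·0+2·4 = 24
L: 3·4 = 12 | 1·2+4·2+5·0+2·1 = 12
R: 3·8 = 24 | 1·0+4·2+5·2+2·3 = 24
Y: 3·4 = 12 | 1·0+4·0+5·0+2·6 = 12
gcd(3,1,4,5,2) = 1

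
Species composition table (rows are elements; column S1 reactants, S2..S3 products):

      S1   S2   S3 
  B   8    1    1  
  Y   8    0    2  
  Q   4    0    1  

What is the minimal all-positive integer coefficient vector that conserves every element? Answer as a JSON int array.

Coefficients: [1, 4, 4]

B: 1·8 = 8 | 4·1+4·1 = 8
Y: 1·8 = 8 | 4·0+4·2 = 8
Q: 1·4 = 4 | 4·0+4·1 = 4
gcd(1,4,4) = 1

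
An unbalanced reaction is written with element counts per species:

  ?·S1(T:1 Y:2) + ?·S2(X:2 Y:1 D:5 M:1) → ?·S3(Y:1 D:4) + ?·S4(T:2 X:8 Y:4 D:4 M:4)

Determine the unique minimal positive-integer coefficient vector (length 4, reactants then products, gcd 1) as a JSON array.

T: 2·1+4·0 = 2 | 4·0+1·2 = 2
X: 2·0+4·2 = 8 | 4·0+1·8 = 8
Y: 2·2+4·1 = 8 | 4·1+1·4 = 8
D: 2·0+4·5 = 20 | 4·4+1·4 = 20
M: 2·0+4·1 = 4 | 4·0+1·4 = 4
gcd(2,4,4,1) = 1

Coefficients: [2, 4, 4, 1]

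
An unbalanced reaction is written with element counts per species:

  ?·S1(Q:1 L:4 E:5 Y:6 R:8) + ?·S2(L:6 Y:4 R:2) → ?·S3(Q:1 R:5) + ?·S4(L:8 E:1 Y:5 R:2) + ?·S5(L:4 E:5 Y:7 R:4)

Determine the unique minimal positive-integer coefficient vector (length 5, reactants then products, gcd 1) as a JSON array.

Coefficients: [6, 6, 6, 5, 5]

Q: 6·1+6·0 = 6 | 6·1+5·0+5·0 = 6
L: 6·4+6·6 = 60 | 6·0+5·8+5·4 = 60
E: 6·5+6·0 = 30 | 6·0+5·1+5·5 = 30
Y: 6·6+6·4 = 60 | 6·0+5·5+5·7 = 60
R: 6·8+6·2 = 60 | 6·5+5·2+5·4 = 60
gcd(6,6,6,5,5) = 1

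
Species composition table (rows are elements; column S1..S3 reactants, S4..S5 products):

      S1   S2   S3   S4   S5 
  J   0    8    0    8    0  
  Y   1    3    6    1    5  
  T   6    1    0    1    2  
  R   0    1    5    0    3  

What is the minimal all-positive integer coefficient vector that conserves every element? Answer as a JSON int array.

J: 1·0+4·8+1·0 = 32 | 4·8+3·0 = 32
Y: 1·1+4·3+1·6 = 19 | 4·1+3·5 = 19
T: 1·6+4·1+1·0 = 10 | 4·1+3·2 = 10
R: 1·0+4·1+1·5 = 9 | 4·0+3·3 = 9
gcd(1,4,1,4,3) = 1

Coefficients: [1, 4, 1, 4, 3]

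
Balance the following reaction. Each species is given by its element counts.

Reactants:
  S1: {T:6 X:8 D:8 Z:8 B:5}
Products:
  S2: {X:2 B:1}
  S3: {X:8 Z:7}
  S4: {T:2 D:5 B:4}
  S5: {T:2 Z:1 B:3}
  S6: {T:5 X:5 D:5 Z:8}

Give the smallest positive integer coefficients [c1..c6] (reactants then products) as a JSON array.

Coefficients: [5, 6, 1, 4, 1, 4]

T: 5·6 = 30 | 6·0+1·0+4·2+1·2+4·5 = 30
X: 5·8 = 40 | 6·2+1·8+4·0+1·0+4·5 = 40
D: 5·8 = 40 | 6·0+1·0+4·5+1·0+4·5 = 40
Z: 5·8 = 40 | 6·0+1·7+4·0+1·1+4·8 = 40
B: 5·5 = 25 | 6·1+1·0+4·4+1·3+4·0 = 25
gcd(5,6,1,4,1,4) = 1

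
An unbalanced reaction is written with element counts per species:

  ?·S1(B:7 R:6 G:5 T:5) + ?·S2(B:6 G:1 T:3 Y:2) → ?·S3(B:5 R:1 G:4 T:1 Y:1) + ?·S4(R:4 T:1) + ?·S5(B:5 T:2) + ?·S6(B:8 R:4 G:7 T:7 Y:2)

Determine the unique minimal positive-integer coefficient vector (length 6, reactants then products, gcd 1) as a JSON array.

B: 5·7+4·6 = 59 | 2·5+4·0+5·5+3·8 = 59
R: 5·6+4·0 = 30 | 2·1+4·4+5·0+3·4 = 30
G: 5·5+4·1 = 29 | 2·4+4·0+5·0+3·7 = 29
T: 5·5+4·3 = 37 | 2·1+4·1+5·2+3·7 = 37
Y: 5·0+4·2 = 8 | 2·1+4·0+5·0+3·2 = 8
gcd(5,4,2,4,5,3) = 1

Coefficients: [5, 4, 2, 4, 5, 3]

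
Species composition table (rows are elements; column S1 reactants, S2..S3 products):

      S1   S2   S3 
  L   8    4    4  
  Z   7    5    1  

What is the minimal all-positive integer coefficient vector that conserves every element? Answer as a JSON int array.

Coefficients: [4, 5, 3]

L: 4·8 = 32 | 5·4+3·4 = 32
Z: 4·7 = 28 | 5·5+3·1 = 28
gcd(4,5,3) = 1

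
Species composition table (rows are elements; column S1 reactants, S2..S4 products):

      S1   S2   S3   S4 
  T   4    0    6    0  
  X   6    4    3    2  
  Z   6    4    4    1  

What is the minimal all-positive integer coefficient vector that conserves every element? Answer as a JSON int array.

Coefficients: [3, 2, 2, 2]

T: 3·4 = 12 | 2·0+2·6+2·0 = 12
X: 3·6 = 18 | 2·4+2·3+2·2 = 18
Z: 3·6 = 18 | 2·4+2·4+2·1 = 18
gcd(3,2,2,2) = 1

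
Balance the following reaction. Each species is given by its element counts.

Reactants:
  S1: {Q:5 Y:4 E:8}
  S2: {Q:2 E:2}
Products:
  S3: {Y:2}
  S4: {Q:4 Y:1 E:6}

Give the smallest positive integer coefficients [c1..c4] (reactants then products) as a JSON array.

Q: 4·5+2·2 = 24 | 5·0+6·4 = 24
Y: 4·4+2·0 = 16 | 5·2+6·1 = 16
E: 4·8+2·2 = 36 | 5·0+6·6 = 36
gcd(4,2,5,6) = 1

Coefficients: [4, 2, 5, 6]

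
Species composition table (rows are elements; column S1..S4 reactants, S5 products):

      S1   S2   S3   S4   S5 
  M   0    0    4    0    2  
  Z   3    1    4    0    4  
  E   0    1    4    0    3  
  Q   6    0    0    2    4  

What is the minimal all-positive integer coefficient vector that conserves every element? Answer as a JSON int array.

M: 2·0+6·0+3·4+6·0 = 12 | 6·2 = 12
Z: 2·3+6·1+3·4+6·0 = 24 | 6·4 = 24
E: 2·0+6·1+3·4+6·0 = 18 | 6·3 = 18
Q: 2·6+6·0+3·0+6·2 = 24 | 6·4 = 24
gcd(2,6,3,6,6) = 1

Coefficients: [2, 6, 3, 6, 6]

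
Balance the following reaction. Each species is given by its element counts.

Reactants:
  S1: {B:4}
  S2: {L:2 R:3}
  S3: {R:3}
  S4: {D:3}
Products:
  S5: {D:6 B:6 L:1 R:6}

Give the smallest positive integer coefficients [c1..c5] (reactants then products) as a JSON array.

Coefficients: [3, 1, 3, 4, 2]

D: 3·0+1·0+3·0+4·3 = 12 | 2·6 = 12
B: 3·4+1·0+3·0+4·0 = 12 | 2·6 = 12
L: 3·0+1·2+3·0+4·0 = 2 | 2·1 = 2
R: 3·0+1·3+3·3+4·0 = 12 | 2·6 = 12
gcd(3,1,3,4,2) = 1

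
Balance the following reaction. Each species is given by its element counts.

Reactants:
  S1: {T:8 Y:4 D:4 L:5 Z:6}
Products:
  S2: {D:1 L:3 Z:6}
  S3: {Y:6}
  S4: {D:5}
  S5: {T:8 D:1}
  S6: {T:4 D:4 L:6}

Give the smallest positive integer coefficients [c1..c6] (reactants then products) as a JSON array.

T: 6·8 = 48 | 6·0+4·0+1·0+5·8+2·4 = 48
Y: 6·4 = 24 | 6·0+4·6+1·0+5·0+2·0 = 24
D: 6·4 = 24 | 6·1+4·0+1·5+5·1+2·4 = 24
L: 6·5 = 30 | 6·3+4·0+1·0+5·0+2·6 = 30
Z: 6·6 = 36 | 6·6+4·0+1·0+5·0+2·0 = 36
gcd(6,6,4,1,5,2) = 1

Coefficients: [6, 6, 4, 1, 5, 2]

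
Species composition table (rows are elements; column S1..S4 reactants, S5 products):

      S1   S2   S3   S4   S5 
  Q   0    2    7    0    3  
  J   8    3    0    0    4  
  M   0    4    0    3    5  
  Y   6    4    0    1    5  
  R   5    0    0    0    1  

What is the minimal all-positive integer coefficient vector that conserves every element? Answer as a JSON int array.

Coefficients: [1, 4, 1, 3, 5]

Q: 1·0+4·2+1·7+3·0 = 15 | 5·3 = 15
J: 1·8+4·3+1·0+3·0 = 20 | 5·4 = 20
M: 1·0+4·4+1·0+3·3 = 25 | 5·5 = 25
Y: 1·6+4·4+1·0+3·1 = 25 | 5·5 = 25
R: 1·5+4·0+1·0+3·0 = 5 | 5·1 = 5
gcd(1,4,1,3,5) = 1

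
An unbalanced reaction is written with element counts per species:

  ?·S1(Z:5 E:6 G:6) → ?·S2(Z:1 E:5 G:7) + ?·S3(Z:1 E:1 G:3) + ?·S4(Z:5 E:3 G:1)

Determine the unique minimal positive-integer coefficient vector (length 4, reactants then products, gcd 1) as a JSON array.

Coefficients: [6, 4, 1, 5]

Z: 6·5 = 30 | 4·1+1·1+5·5 = 30
E: 6·6 = 36 | 4·5+1·1+5·3 = 36
G: 6·6 = 36 | 4·7+1·3+5·1 = 36
gcd(6,4,1,5) = 1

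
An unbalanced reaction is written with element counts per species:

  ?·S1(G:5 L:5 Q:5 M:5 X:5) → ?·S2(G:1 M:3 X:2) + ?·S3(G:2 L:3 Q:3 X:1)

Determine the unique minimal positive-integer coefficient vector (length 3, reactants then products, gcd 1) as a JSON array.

G: 3·5 = 15 | 5·1+5·2 = 15
L: 3·5 = 15 | 5·0+5·3 = 15
Q: 3·5 = 15 | 5·0+5·3 = 15
M: 3·5 = 15 | 5·3+5·0 = 15
X: 3·5 = 15 | 5·2+5·1 = 15
gcd(3,5,5) = 1

Coefficients: [3, 5, 5]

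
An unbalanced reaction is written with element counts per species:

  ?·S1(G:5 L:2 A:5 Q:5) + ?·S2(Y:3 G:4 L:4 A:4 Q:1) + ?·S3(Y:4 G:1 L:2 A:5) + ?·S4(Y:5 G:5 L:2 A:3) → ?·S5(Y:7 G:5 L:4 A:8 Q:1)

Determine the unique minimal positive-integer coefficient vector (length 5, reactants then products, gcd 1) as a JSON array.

Y: 1·0+1·3+6·4+3·5 = 42 | 6·7 = 42
G: 1·5+1·4+6·1+3·5 = 30 | 6·5 = 30
L: 1·2+1·4+6·2+3·2 = 24 | 6·4 = 24
A: 1·5+1·4+6·5+3·3 = 48 | 6·8 = 48
Q: 1·5+1·1+6·0+3·0 = 6 | 6·1 = 6
gcd(1,1,6,3,6) = 1

Coefficients: [1, 1, 6, 3, 6]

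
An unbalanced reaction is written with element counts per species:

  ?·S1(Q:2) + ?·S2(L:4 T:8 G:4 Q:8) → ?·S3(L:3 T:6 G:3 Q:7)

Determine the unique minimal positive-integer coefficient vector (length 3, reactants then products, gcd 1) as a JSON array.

Coefficients: [2, 3, 4]

L: 2·0+3·4 = 12 | 4·3 = 12
T: 2·0+3·8 = 24 | 4·6 = 24
G: 2·0+3·4 = 12 | 4·3 = 12
Q: 2·2+3·8 = 28 | 4·7 = 28
gcd(2,3,4) = 1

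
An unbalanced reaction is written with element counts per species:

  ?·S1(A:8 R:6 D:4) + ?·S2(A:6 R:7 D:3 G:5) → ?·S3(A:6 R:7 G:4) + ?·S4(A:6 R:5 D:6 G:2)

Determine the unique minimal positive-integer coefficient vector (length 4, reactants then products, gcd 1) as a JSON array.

A: 3·8+6·6 = 60 | 5·6+5·6 = 60
R: 3·6+6·7 = 60 | 5·7+5·5 = 60
D: 3·4+6·3 = 30 | 5·0+5·6 = 30
G: 3·0+6·5 = 30 | 5·4+5·2 = 30
gcd(3,6,5,5) = 1

Coefficients: [3, 6, 5, 5]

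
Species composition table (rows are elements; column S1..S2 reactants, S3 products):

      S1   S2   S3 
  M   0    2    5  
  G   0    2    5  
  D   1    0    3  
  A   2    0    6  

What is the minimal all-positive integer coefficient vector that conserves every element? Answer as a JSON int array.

Coefficients: [6, 5, 2]

M: 6·0+5·2 = 10 | 2·5 = 10
G: 6·0+5·2 = 10 | 2·5 = 10
D: 6·1+5·0 = 6 | 2·3 = 6
A: 6·2+5·0 = 12 | 2·6 = 12
gcd(6,5,2) = 1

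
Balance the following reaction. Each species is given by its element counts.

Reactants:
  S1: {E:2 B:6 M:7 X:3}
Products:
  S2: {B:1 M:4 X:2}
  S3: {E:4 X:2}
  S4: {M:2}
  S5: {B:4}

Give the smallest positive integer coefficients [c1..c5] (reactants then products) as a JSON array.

E: 4·2 = 8 | 4·0+2·4+6·0+5·0 = 8
B: 4·6 = 24 | 4·1+2·0+6·0+5·4 = 24
M: 4·7 = 28 | 4·4+2·0+6·2+5·0 = 28
X: 4·3 = 12 | 4·2+2·2+6·0+5·0 = 12
gcd(4,4,2,6,5) = 1

Coefficients: [4, 4, 2, 6, 5]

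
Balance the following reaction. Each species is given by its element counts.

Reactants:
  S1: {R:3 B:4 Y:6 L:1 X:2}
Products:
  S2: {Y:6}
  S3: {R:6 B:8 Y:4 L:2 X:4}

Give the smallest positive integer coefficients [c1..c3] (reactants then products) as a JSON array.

Coefficients: [6, 4, 3]

R: 6·3 = 18 | 4·0+3·6 = 18
B: 6·4 = 24 | 4·0+3·8 = 24
Y: 6·6 = 36 | 4·6+3·4 = 36
L: 6·1 = 6 | 4·0+3·2 = 6
X: 6·2 = 12 | 4·0+3·4 = 12
gcd(6,4,3) = 1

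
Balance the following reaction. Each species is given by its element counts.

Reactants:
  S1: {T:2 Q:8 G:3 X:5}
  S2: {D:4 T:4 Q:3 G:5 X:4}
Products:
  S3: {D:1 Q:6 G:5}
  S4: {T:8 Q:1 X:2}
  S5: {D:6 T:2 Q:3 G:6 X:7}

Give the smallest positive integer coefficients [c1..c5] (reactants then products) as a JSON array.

D: 1·0+5·4 = 20 | 2·1+2·0+3·6 = 20
T: 1·2+5·4 = 22 | 2·0+2·8+3·2 = 22
Q: 1·8+5·3 = 23 | 2·6+2·1+3·3 = 23
G: 1·3+5·5 = 28 | 2·5+2·0+3·6 = 28
X: 1·5+5·4 = 25 | 2·0+2·2+3·7 = 25
gcd(1,5,2,2,3) = 1

Coefficients: [1, 5, 2, 2, 3]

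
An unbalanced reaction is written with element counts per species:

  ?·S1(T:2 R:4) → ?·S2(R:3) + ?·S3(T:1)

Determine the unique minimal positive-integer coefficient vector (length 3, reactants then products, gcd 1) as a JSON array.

Coefficients: [3, 4, 6]

T: 3·2 = 6 | 4·0+6·1 = 6
R: 3·4 = 12 | 4·3+6·0 = 12
gcd(3,4,6) = 1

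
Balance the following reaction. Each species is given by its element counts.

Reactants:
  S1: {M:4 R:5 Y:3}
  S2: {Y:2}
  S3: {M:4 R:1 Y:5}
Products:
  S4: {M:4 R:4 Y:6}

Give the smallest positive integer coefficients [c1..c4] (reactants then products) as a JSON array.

Coefficients: [3, 5, 1, 4]

M: 3·4+5·0+1·4 = 16 | 4·4 = 16
R: 3·5+5·0+1·1 = 16 | 4·4 = 16
Y: 3·3+5·2+1·5 = 24 | 4·6 = 24
gcd(3,5,1,4) = 1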